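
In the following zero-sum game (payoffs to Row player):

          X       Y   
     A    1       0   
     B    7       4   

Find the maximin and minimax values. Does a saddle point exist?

Maximin = 4, Minimax = 4, Saddle: True

Work:
Row minimums: [0, 4] → maximin = 4
Column maximums: [7, 4] → minimax = 4
Saddle point exists! Game value = 4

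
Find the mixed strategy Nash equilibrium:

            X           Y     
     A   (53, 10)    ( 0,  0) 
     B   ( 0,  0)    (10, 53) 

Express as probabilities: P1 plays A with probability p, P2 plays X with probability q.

p = 0.8413, q = 0.1587

Work:
Find probabilities that make opponent indifferent:
P2 chooses q to make P1 indifferent between A and B
P1 chooses p to make P2 indifferent between X and Y
Mixed NE: P1 plays (A: 0.8413, B: 0.1587), P2 plays (X: 0.1587, Y: 0.8413)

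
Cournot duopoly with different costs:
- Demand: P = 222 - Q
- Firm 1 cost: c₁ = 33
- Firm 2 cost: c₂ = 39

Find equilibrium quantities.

q₁* = 65.0, q₂* = 59.0

Work:
Reaction: q₁ = (222 - 33 - q₂)/2
Reaction: q₂ = (222 - 39 - q₁)/2
Solve simultaneously:
q₁* = (222 - 2×33 + 39)/3 = 65.0
q₂* = (222 - 2×39 + 33)/3 = 59.0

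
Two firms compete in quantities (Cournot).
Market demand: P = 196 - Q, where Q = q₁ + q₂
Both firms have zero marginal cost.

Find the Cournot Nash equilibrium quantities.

q₁* = q₂* = 65.33; P* = 65.33

Work:
Profit: π_i = P·q_i = (a - q_i - q_j)·q_i
FOC: ∂π_i/∂q_i = a - 2q_i - q_j = 0
Reaction function: q_i = (196 - q_j)/2
Symmetry: q* = 196/3 = 65.33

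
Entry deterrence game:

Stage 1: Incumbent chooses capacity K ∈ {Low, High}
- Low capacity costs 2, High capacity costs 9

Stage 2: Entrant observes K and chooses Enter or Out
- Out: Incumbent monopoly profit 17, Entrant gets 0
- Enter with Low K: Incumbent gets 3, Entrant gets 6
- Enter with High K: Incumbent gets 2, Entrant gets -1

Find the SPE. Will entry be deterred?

SPE: (High, Enter|Low, Out|High); Entry deterred. Incumbent net profit = 8

Work:
After Low K: Entrant enters (6 > 0)
After High K: Entrant stays out (-1 < 0)
Incumbent: Low → 3−2=1, High → 17−9=8
Incumbent chooses High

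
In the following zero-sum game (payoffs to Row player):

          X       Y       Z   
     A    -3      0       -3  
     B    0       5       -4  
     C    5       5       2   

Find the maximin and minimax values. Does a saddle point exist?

Maximin = 2, Minimax = 2, Saddle: True

Work:
Row minimums: [-3, -4, 2] → maximin = 2
Column maximums: [5, 5, 2] → minimax = 2
Saddle point exists! Game value = 2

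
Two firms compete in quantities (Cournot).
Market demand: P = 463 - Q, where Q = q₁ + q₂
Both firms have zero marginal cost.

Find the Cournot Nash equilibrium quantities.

q₁* = q₂* = 154.33; P* = 154.33

Work:
Profit: π_i = P·q_i = (a - q_i - q_j)·q_i
FOC: ∂π_i/∂q_i = a - 2q_i - q_j = 0
Reaction function: q_i = (463 - q_j)/2
Symmetry: q* = 463/3 = 154.33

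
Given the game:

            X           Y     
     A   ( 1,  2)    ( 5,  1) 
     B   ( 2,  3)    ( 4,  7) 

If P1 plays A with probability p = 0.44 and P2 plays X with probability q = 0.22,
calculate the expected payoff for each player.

E[P1] = 3.8064, E[P2] = 3.964

Work:
E[P1] = p·q·π₁(A,X) + p·(1-q)·π₁(A,Y) + (1-p)·q·π₁(B,X) + (1-p)·(1-q)·π₁(B,Y)
= 0.44·0.22·1 + 0.44·0.78·5 + 0.56·0.22·2 + 0.56·0.78·4
= 3.8064

E[P2] = 3.964 (similar calculation)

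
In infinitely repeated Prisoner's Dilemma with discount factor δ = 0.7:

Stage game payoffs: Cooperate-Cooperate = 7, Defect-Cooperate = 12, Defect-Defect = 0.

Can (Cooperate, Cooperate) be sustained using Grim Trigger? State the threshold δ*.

δ* = 0.4167; since δ = 0.7 ≥ 0.4167, cooperation can be sustained

Work:
For Grim Trigger:
Cooperate forever: 7/(1-δ)
Defect then punished: 12 + 0·δ/(1-δ)
Need: 7/(1-δ) ≥ 12 + 0·δ/(1-δ)
Solving: δ ≥ (T-R)/(T-P) = (12-7)/(12-0) = 0.4167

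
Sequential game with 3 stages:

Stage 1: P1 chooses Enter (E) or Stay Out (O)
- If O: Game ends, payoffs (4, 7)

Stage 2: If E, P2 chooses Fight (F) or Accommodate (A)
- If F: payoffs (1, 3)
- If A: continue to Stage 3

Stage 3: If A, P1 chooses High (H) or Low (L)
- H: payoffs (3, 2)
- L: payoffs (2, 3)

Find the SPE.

SPE: (O, F, H); Outcome (4, 7)

Work:
Stage 3: P1 chooses H (3 vs 2)
Stage 2: P2: F->3, A->2 (anticipating H). Choose F
Stage 1: P1: O->4, E->1 (anticipating F, H). Choose O
SPE path: O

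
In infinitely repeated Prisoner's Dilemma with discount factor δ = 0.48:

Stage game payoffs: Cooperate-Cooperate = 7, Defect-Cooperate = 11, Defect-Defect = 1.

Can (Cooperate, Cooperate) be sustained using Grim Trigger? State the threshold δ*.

δ* = 0.4; since δ = 0.48 ≥ 0.4, cooperation can be sustained

Work:
For Grim Trigger:
Cooperate forever: 7/(1-δ)
Defect then punished: 11 + 1·δ/(1-δ)
Need: 7/(1-δ) ≥ 11 + 1·δ/(1-δ)
Solving: δ ≥ (T-R)/(T-P) = (11-7)/(11-1) = 0.4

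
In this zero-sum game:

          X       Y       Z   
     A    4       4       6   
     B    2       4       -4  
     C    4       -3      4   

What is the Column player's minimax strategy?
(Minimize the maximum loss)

Column should play X or Y (all achieve the minimum), value = 4

Work:
Column player minimizes Row's maximum payoff:
Column X: max payoff to Row = 4
Column Y: max payoff to Row = 4
Column Z: max payoff to Row = 6
Minimum is 4, achieved by columns X, Y (tied).
Each of X or Y is a minimax strategy.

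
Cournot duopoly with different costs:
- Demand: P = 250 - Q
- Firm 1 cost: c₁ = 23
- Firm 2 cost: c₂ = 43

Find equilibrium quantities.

q₁* = 82.33, q₂* = 62.33

Work:
Reaction: q₁ = (250 - 23 - q₂)/2
Reaction: q₂ = (250 - 43 - q₁)/2
Solve simultaneously:
q₁* = (250 - 2×23 + 43)/3 = 82.33
q₂* = (250 - 2×43 + 23)/3 = 62.33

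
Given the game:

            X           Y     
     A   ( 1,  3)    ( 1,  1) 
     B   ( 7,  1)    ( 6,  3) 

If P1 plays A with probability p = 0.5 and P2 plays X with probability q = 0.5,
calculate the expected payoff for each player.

E[P1] = 3.75, E[P2] = 2.0

Work:
E[P1] = p·q·π₁(A,X) + p·(1-q)·π₁(A,Y) + (1-p)·q·π₁(B,X) + (1-p)·(1-q)·π₁(B,Y)
= 0.5·0.5·1 + 0.5·0.5·1 + 0.5·0.5·7 + 0.5·0.5·6
= 3.75

E[P2] = 2.0 (similar calculation)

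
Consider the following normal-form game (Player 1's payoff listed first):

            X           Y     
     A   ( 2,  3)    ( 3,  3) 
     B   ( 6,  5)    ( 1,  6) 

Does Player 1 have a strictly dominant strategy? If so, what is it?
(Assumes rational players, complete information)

No strictly dominant strategy exists for Player 1

Work:
A strategy strictly dominates another if it gives a strictly higher payoff against every opponent action. Compare each pair of P1's strategies column-by-column:
  A vs B: [2 vs 6, 3 vs 1] → A does not strictly dominate B (column X: 2 ≤ 6)
  B vs A: [6 vs 2, 1 vs 3] → B does not strictly dominate A (column Y: 1 ≤ 3)
No single strategy strictly dominates all others → no strictly dominant strategy.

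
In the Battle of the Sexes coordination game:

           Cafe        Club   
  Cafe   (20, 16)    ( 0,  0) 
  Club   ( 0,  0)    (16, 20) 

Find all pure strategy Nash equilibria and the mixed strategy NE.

Pure NE: (Cafe, Cafe) and (Club, Club); Mixed NE: p = 0.5556, q = 0.4444

Work:
Check pure NE:
(Cafe, Cafe): (20, 16) - no unilateral deviation beneficial
(Club, Club): (16, 20) - no unilateral deviation beneficial
Mixed NE: P1 plays Cafe with p = 0.5556, P2 plays Cafe with q = 0.4444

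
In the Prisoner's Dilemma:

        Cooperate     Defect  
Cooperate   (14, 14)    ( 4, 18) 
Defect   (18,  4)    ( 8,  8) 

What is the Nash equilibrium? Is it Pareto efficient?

(Defect, Defect) is NE; not Pareto efficient

Work:
Defect dominates Cooperate for both players:
If P2 cooperates: Defect (18) > Cooperate (14)
If P2 defects: Defect (8) > Cooperate (4)
NE: (Defect, Defect) with payoff (8, 8)
But (Cooperate, Cooperate) = (14, 14) Pareto dominates (8, 8)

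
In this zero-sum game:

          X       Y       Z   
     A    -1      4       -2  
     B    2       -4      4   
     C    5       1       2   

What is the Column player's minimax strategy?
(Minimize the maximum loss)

Column should play Y or Z (all achieve the minimum), value = 4

Work:
Column player minimizes Row's maximum payoff:
Column X: max payoff to Row = 5
Column Y: max payoff to Row = 4
Column Z: max payoff to Row = 4
Minimum is 4, achieved by columns Y, Z (tied).
Each of Y or Z is a minimax strategy.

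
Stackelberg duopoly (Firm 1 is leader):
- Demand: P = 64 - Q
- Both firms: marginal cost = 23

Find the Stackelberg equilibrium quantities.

q₁* (leader) = 20.5, q₂* (follower) = 10.25

Work:
Follower's reaction: q₂ = (a - c - q₁)/2
Leader substitutes: π₁ = q₁·(a - q₁ - (a-c-q₁)/2 - c)
FOC: q₁* = (64 - 23)/2 = 20.50
Then: q₂* = (64 - 23 - 20.5)/2 = 10.25
Leader has first-mover advantage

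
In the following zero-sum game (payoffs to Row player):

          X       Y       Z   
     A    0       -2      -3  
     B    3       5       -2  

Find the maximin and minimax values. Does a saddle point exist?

Maximin = -2, Minimax = -2, Saddle: True

Work:
Row minimums: [-3, -2] → maximin = -2
Column maximums: [3, 5, -2] → minimax = -2
Saddle point exists! Game value = -2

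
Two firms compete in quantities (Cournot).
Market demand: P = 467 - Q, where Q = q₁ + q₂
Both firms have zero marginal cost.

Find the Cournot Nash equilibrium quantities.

q₁* = q₂* = 155.67; P* = 155.67

Work:
Profit: π_i = P·q_i = (a - q_i - q_j)·q_i
FOC: ∂π_i/∂q_i = a - 2q_i - q_j = 0
Reaction function: q_i = (467 - q_j)/2
Symmetry: q* = 467/3 = 155.67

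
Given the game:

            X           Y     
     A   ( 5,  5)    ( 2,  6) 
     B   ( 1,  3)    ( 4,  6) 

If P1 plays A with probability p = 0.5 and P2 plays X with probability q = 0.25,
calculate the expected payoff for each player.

E[P1] = 3.0, E[P2] = 5.5

Work:
E[P1] = p·q·π₁(A,X) + p·(1-q)·π₁(A,Y) + (1-p)·q·π₁(B,X) + (1-p)·(1-q)·π₁(B,Y)
= 0.5·0.25·5 + 0.5·0.75·2 + 0.5·0.25·1 + 0.5·0.75·4
= 3.0

E[P2] = 5.5 (similar calculation)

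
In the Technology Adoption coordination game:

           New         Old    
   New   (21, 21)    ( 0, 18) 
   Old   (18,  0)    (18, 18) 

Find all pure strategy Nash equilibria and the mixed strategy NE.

Pure NE: (New, New) and (Old, Old); Mixed NE: p = 0.8571, q = 0.8571

Work:
Check pure NE:
(New, New): (21, 21) - no unilateral deviation beneficial
(Old, Old): (18, 18) - no unilateral deviation beneficial
Mixed NE: P1 plays New with p = 0.8571, P2 plays New with q = 0.8571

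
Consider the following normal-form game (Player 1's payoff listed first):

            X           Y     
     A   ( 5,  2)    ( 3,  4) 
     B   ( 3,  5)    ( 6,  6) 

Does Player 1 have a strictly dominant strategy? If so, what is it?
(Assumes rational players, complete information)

No strictly dominant strategy exists for Player 1

Work:
A strategy strictly dominates another if it gives a strictly higher payoff against every opponent action. Compare each pair of P1's strategies column-by-column:
  A vs B: [5 vs 3, 3 vs 6] → A does not strictly dominate B (column Y: 3 ≤ 6)
  B vs A: [3 vs 5, 6 vs 3] → B does not strictly dominate A (column X: 3 ≤ 5)
No single strategy strictly dominates all others → no strictly dominant strategy.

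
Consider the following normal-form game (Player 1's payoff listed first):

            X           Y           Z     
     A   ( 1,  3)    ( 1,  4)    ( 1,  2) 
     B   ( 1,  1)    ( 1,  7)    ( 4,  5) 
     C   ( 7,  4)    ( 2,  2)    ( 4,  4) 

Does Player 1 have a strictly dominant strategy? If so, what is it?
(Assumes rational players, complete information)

No strictly dominant strategy exists for Player 1

Work:
A strategy strictly dominates another if it gives a strictly higher payoff against every opponent action. Compare each pair of P1's strategies column-by-column:
  A vs B: [1 vs 1, 1 vs 1, 1 vs 4] → A does not strictly dominate B (column X: 1 ≤ 1)
  A vs C: [1 vs 7, 1 vs 2, 1 vs 4] → A does not strictly dominate C (column X: 1 ≤ 7)
  B vs A: [1 vs 1, 1 vs 1, 4 vs 1] → B does not strictly dominate A (column X: 1 ≤ 1)
  B vs C: [1 vs 7, 1 vs 2, 4 vs 4] → B does not strictly dominate C (column X: 1 ≤ 7)
  C vs A: [7 vs 1, 2 vs 1, 4 vs 1] → C strictly dominates A
  C vs B: [7 vs 1, 2 vs 1, 4 vs 4] → C does not strictly dominate B (column Z: 4 ≤ 4)
No single strategy strictly dominates all others → no strictly dominant strategy.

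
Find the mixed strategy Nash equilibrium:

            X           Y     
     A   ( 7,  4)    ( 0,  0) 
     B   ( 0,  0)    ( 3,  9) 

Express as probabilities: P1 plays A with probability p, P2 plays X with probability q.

p = 0.6923, q = 0.3

Work:
Find probabilities that make opponent indifferent:
P2 chooses q to make P1 indifferent between A and B
P1 chooses p to make P2 indifferent between X and Y
Mixed NE: P1 plays (A: 0.6923, B: 0.3077), P2 plays (X: 0.3, Y: 0.7)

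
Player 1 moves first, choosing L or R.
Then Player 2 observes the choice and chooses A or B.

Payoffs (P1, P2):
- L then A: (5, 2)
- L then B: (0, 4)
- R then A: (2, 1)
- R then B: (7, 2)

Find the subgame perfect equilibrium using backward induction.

P1 plays R, P2 plays B after L and B after R; Payoff (7, 2)

Work:
Backward induction:
After L: P2 chooses B → P1 gets 0
After R: P2 chooses B → P1 gets 7
P1 chooses R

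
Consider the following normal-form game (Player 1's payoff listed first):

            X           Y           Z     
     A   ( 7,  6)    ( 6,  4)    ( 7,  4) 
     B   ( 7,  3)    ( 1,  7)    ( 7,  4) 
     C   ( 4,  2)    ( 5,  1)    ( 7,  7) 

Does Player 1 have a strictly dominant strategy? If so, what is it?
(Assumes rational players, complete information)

No strictly dominant strategy exists for Player 1

Work:
A strategy strictly dominates another if it gives a strictly higher payoff against every opponent action. Compare each pair of P1's strategies column-by-column:
  A vs B: [7 vs 7, 6 vs 1, 7 vs 7] → A does not strictly dominate B (column X: 7 ≤ 7)
  A vs C: [7 vs 4, 6 vs 5, 7 vs 7] → A does not strictly dominate C (column Z: 7 ≤ 7)
  B vs A: [7 vs 7, 1 vs 6, 7 vs 7] → B does not strictly dominate A (column X: 7 ≤ 7)
  B vs C: [7 vs 4, 1 vs 5, 7 vs 7] → B does not strictly dominate C (column Y: 1 ≤ 5)
  C vs A: [4 vs 7, 5 vs 6, 7 vs 7] → C does not strictly dominate A (column X: 4 ≤ 7)
  C vs B: [4 vs 7, 5 vs 1, 7 vs 7] → C does not strictly dominate B (column X: 4 ≤ 7)
No single strategy strictly dominates all others → no strictly dominant strategy.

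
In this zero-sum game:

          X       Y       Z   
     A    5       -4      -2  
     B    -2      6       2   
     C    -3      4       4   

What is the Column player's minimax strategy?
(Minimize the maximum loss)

Column should play Z, value = 4

Work:
Column player minimizes Row's maximum payoff:
Column X: max payoff to Row = 5
Column Y: max payoff to Row = 6
Column Z: max payoff to Row = 4
Minimum is 4, achieved by column Z.
Minimax strategy: Z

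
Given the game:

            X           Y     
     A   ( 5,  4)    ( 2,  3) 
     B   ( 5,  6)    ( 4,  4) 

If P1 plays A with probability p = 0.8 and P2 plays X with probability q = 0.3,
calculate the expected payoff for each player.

E[P1] = 3.18, E[P2] = 3.56

Work:
E[P1] = p·q·π₁(A,X) + p·(1-q)·π₁(A,Y) + (1-p)·q·π₁(B,X) + (1-p)·(1-q)·π₁(B,Y)
= 0.8·0.3·5 + 0.8·0.7·2 + 0.2·0.3·5 + 0.2·0.7·4
= 3.18

E[P2] = 3.56 (similar calculation)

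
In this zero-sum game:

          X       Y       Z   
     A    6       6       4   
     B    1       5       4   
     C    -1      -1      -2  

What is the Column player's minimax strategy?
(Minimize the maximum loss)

Column should play Z, value = 4

Work:
Column player minimizes Row's maximum payoff:
Column X: max payoff to Row = 6
Column Y: max payoff to Row = 6
Column Z: max payoff to Row = 4
Minimum is 4, achieved by column Z.
Minimax strategy: Z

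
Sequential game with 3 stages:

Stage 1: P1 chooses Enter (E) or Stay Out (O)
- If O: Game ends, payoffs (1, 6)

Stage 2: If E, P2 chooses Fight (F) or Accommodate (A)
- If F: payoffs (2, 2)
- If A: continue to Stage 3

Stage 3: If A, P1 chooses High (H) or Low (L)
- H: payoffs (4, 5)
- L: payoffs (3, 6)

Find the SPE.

SPE: (E, A, H); Outcome (4, 5)

Work:
Stage 3: P1 chooses H (4 vs 3)
Stage 2: P2: F->2, A->5 (anticipating H). Choose A
Stage 1: P1: O->1, E->4 (anticipating A, H). Choose E
SPE path: E -> A -> H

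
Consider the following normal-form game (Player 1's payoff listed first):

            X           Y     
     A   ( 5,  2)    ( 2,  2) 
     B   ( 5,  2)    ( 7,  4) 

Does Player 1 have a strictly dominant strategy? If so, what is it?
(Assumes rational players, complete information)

No strictly dominant strategy exists for Player 1

Work:
A strategy strictly dominates another if it gives a strictly higher payoff against every opponent action. Compare each pair of P1's strategies column-by-column:
  A vs B: [5 vs 5, 2 vs 7] → A does not strictly dominate B (column X: 5 ≤ 5)
  B vs A: [5 vs 5, 7 vs 2] → B does not strictly dominate A (column X: 5 ≤ 5)
No single strategy strictly dominates all others → no strictly dominant strategy.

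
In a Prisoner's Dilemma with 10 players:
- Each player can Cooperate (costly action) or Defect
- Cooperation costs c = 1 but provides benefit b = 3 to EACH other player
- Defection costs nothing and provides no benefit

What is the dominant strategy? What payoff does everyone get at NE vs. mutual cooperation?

Dominant: Defect; NE payoff = 0; Coop payoff = 26

Work:
Defect dominates (saves cost c = 1, benefit to others is external)
NE: All defect → everyone gets 0
If all cooperate: each receives (9)×3 - 1 = 26
Social dilemma: 26 > 0 but NE gives 0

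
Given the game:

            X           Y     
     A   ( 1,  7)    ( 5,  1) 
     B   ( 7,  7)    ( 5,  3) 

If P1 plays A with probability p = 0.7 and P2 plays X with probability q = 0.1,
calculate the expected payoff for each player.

E[P1] = 4.78, E[P2] = 2.14

Work:
E[P1] = p·q·π₁(A,X) + p·(1-q)·π₁(A,Y) + (1-p)·q·π₁(B,X) + (1-p)·(1-q)·π₁(B,Y)
= 0.7·0.1·1 + 0.7·0.9·5 + 0.3·0.1·7 + 0.3·0.9·5
= 4.78

E[P2] = 2.14 (similar calculation)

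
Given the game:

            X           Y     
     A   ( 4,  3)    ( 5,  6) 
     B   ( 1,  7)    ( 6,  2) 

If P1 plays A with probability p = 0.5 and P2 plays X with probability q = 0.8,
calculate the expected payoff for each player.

E[P1] = 3.1, E[P2] = 4.8

Work:
E[P1] = p·q·π₁(A,X) + p·(1-q)·π₁(A,Y) + (1-p)·q·π₁(B,X) + (1-p)·(1-q)·π₁(B,Y)
= 0.5·0.8·4 + 0.5·0.2·5 + 0.5·0.8·1 + 0.5·0.2·6
= 3.1

E[P2] = 4.8 (similar calculation)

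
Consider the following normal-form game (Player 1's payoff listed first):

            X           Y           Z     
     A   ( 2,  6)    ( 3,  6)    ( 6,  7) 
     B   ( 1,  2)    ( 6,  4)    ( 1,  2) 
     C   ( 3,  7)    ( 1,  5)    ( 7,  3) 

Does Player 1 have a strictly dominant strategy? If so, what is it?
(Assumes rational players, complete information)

No strictly dominant strategy exists for Player 1

Work:
A strategy strictly dominates another if it gives a strictly higher payoff against every opponent action. Compare each pair of P1's strategies column-by-column:
  A vs B: [2 vs 1, 3 vs 6, 6 vs 1] → A does not strictly dominate B (column Y: 3 ≤ 6)
  A vs C: [2 vs 3, 3 vs 1, 6 vs 7] → A does not strictly dominate C (column X: 2 ≤ 3)
  B vs A: [1 vs 2, 6 vs 3, 1 vs 6] → B does not strictly dominate A (column X: 1 ≤ 2)
  B vs C: [1 vs 3, 6 vs 1, 1 vs 7] → B does not strictly dominate C (column X: 1 ≤ 3)
  C vs A: [3 vs 2, 1 vs 3, 7 vs 6] → C does not strictly dominate A (column Y: 1 ≤ 3)
  C vs B: [3 vs 1, 1 vs 6, 7 vs 1] → C does not strictly dominate B (column Y: 1 ≤ 6)
No single strategy strictly dominates all others → no strictly dominant strategy.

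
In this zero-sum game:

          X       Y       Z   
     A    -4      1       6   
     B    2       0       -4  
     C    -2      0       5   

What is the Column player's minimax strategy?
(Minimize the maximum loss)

Column should play Y, value = 1

Work:
Column player minimizes Row's maximum payoff:
Column X: max payoff to Row = 2
Column Y: max payoff to Row = 1
Column Z: max payoff to Row = 6
Minimum is 1, achieved by column Y.
Minimax strategy: Y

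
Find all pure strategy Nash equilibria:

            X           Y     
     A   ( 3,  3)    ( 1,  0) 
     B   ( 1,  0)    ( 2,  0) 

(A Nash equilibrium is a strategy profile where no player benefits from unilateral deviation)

Nash equilibrium: (A, X), (B, Y)

Work:
Best responses:
  P1 vs X: payoffs [3, 1] → best response A (payoff 3)
  P1 vs Y: payoffs [1, 2] → best response B (payoff 2)
  P2 vs A: payoffs [3, 0] → best response X (payoff 3)
  P2 vs B: payoffs [0, 0] → best response X/Y (payoff 0)
Mutual best responses: (A,X), (B,Y) → Nash equilibria.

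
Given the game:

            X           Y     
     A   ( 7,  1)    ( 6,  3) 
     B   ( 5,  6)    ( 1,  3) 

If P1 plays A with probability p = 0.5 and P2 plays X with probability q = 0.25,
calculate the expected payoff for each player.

E[P1] = 4.125, E[P2] = 3.125

Work:
E[P1] = p·q·π₁(A,X) + p·(1-q)·π₁(A,Y) + (1-p)·q·π₁(B,X) + (1-p)·(1-q)·π₁(B,Y)
= 0.5·0.25·7 + 0.5·0.75·6 + 0.5·0.25·5 + 0.5·0.75·1
= 4.125

E[P2] = 3.125 (similar calculation)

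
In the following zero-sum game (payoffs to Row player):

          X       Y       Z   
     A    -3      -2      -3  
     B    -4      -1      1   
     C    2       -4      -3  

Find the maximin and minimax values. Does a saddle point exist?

Maximin = -3, Minimax = -1, Saddle: False

Work:
Row minimums: [-3, -4, -4] → maximin = -3
Column maximums: [2, -1, 1] → minimax = -1
No saddle point (maximin ≠ minimax). Mixed strategy needed.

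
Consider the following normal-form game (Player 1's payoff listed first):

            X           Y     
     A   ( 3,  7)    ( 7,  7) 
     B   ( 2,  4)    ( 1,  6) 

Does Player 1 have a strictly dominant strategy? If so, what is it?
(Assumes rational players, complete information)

Yes, Player 1's strictly dominant strategy is A

Work:
A strategy strictly dominates another if it gives a strictly higher payoff against every opponent action. Compare each pair of P1's strategies column-by-column:
  A vs B: [3 vs 2, 7 vs 1] → A strictly dominates B
  B vs A: [2 vs 3, 1 vs 7] → B does not strictly dominate A (column X: 2 ≤ 3)
A strictly dominates every other strategy → strictly dominant.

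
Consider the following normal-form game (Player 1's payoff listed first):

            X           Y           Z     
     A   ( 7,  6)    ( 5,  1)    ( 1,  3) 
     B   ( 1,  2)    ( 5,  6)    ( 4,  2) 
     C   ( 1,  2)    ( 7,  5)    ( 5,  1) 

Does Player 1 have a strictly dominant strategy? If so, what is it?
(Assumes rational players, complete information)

No strictly dominant strategy exists for Player 1

Work:
A strategy strictly dominates another if it gives a strictly higher payoff against every opponent action. Compare each pair of P1's strategies column-by-column:
  A vs B: [7 vs 1, 5 vs 5, 1 vs 4] → A does not strictly dominate B (column Y: 5 ≤ 5)
  A vs C: [7 vs 1, 5 vs 7, 1 vs 5] → A does not strictly dominate C (column Y: 5 ≤ 7)
  B vs A: [1 vs 7, 5 vs 5, 4 vs 1] → B does not strictly dominate A (column X: 1 ≤ 7)
  B vs C: [1 vs 1, 5 vs 7, 4 vs 5] → B does not strictly dominate C (column X: 1 ≤ 1)
  C vs A: [1 vs 7, 7 vs 5, 5 vs 1] → C does not strictly dominate A (column X: 1 ≤ 7)
  C vs B: [1 vs 1, 7 vs 5, 5 vs 4] → C does not strictly dominate B (column X: 1 ≤ 1)
No single strategy strictly dominates all others → no strictly dominant strategy.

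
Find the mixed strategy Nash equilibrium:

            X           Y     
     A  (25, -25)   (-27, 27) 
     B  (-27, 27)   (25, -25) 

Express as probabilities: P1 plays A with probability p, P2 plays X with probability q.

p = 0.5, q = 0.5

Work:
Find probabilities that make opponent indifferent:
P2 chooses q to make P1 indifferent between A and B
P1 chooses p to make P2 indifferent between X and Y
Mixed NE: P1 plays (A: 0.5, B: 0.5), P2 plays (X: 0.5, Y: 0.5)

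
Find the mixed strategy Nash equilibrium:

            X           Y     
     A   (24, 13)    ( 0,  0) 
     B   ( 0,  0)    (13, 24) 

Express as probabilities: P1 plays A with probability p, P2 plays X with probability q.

p = 0.6486, q = 0.3514

Work:
Find probabilities that make opponent indifferent:
P2 chooses q to make P1 indifferent between A and B
P1 chooses p to make P2 indifferent between X and Y
Mixed NE: P1 plays (A: 0.6486, B: 0.3514), P2 plays (X: 0.3514, Y: 0.6486)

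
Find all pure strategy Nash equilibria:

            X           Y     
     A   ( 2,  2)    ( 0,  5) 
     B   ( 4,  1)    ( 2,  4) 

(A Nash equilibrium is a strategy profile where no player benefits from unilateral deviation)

Nash equilibrium: (B, Y)

Work:
Best responses:
  P1 vs X: payoffs [2, 4] → best response B (payoff 4)
  P1 vs Y: payoffs [0, 2] → best response B (payoff 2)
  P2 vs A: payoffs [2, 5] → best response Y (payoff 5)
  P2 vs B: payoffs [1, 4] → best response Y (payoff 4)
Mutual best responses: (B,Y) → Nash equilibria.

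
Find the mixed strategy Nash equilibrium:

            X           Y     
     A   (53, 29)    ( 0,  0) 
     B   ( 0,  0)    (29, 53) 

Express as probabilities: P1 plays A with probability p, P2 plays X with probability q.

p = 0.6463, q = 0.3537

Work:
Find probabilities that make opponent indifferent:
P2 chooses q to make P1 indifferent between A and B
P1 chooses p to make P2 indifferent between X and Y
Mixed NE: P1 plays (A: 0.6463, B: 0.3537), P2 plays (X: 0.3537, Y: 0.6463)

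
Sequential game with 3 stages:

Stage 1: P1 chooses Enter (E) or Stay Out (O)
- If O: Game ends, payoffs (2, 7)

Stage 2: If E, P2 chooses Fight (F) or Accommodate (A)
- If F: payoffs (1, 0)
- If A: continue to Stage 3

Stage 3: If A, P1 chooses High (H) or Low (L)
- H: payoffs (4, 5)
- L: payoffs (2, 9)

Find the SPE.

SPE: (E, A, H); Outcome (4, 5)

Work:
Stage 3: P1 chooses H (4 vs 2)
Stage 2: P2: F->0, A->5 (anticipating H). Choose A
Stage 1: P1: O->2, E->4 (anticipating A, H). Choose E
SPE path: E -> A -> H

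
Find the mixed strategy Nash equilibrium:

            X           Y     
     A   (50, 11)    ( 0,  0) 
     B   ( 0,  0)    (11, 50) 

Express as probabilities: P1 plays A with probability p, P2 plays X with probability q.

p = 0.8197, q = 0.1803

Work:
Find probabilities that make opponent indifferent:
P2 chooses q to make P1 indifferent between A and B
P1 chooses p to make P2 indifferent between X and Y
Mixed NE: P1 plays (A: 0.8197, B: 0.1803), P2 plays (X: 0.1803, Y: 0.8197)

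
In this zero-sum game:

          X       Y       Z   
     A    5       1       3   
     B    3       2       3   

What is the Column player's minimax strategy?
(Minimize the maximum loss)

Column should play Y, value = 2

Work:
Column player minimizes Row's maximum payoff:
Column X: max payoff to Row = 5
Column Y: max payoff to Row = 2
Column Z: max payoff to Row = 3
Minimum is 2, achieved by column Y.
Minimax strategy: Y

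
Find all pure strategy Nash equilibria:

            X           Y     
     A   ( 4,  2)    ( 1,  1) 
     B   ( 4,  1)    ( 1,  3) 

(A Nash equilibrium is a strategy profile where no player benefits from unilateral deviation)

Nash equilibrium: (A, X), (B, Y)

Work:
Best responses:
  P1 vs X: payoffs [4, 4] → best response A/B (payoff 4)
  P1 vs Y: payoffs [1, 1] → best response A/B (payoff 1)
  P2 vs A: payoffs [2, 1] → best response X (payoff 2)
  P2 vs B: payoffs [1, 3] → best response Y (payoff 3)
Mutual best responses: (A,X), (B,Y) → Nash equilibria.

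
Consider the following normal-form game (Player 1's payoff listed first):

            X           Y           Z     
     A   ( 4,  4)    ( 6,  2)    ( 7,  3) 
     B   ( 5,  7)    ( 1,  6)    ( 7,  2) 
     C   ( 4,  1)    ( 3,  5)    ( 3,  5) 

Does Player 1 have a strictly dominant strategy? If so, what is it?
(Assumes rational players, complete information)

No strictly dominant strategy exists for Player 1

Work:
A strategy strictly dominates another if it gives a strictly higher payoff against every opponent action. Compare each pair of P1's strategies column-by-column:
  A vs B: [4 vs 5, 6 vs 1, 7 vs 7] → A does not strictly dominate B (column X: 4 ≤ 5)
  A vs C: [4 vs 4, 6 vs 3, 7 vs 3] → A does not strictly dominate C (column X: 4 ≤ 4)
  B vs A: [5 vs 4, 1 vs 6, 7 vs 7] → B does not strictly dominate A (column Y: 1 ≤ 6)
  B vs C: [5 vs 4, 1 vs 3, 7 vs 3] → B does not strictly dominate C (column Y: 1 ≤ 3)
  C vs A: [4 vs 4, 3 vs 6, 3 vs 7] → C does not strictly dominate A (column X: 4 ≤ 4)
  C vs B: [4 vs 5, 3 vs 1, 3 vs 7] → C does not strictly dominate B (column X: 4 ≤ 5)
No single strategy strictly dominates all others → no strictly dominant strategy.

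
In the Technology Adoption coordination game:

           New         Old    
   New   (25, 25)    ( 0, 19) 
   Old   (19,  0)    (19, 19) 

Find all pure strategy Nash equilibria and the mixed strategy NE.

Pure NE: (New, New) and (Old, Old); Mixed NE: p = 0.76, q = 0.76

Work:
Check pure NE:
(New, New): (25, 25) - no unilateral deviation beneficial
(Old, Old): (19, 19) - no unilateral deviation beneficial
Mixed NE: P1 plays New with p = 0.76, P2 plays New with q = 0.76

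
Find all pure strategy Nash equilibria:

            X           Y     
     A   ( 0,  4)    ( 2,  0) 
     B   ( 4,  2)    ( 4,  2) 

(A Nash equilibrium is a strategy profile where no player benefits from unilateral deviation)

Nash equilibrium: (B, X), (B, Y)

Work:
Best responses:
  P1 vs X: payoffs [0, 4] → best response B (payoff 4)
  P1 vs Y: payoffs [2, 4] → best response B (payoff 4)
  P2 vs A: payoffs [4, 0] → best response X (payoff 4)
  P2 vs B: payoffs [2, 2] → best response X/Y (payoff 2)
Mutual best responses: (B,X), (B,Y) → Nash equilibria.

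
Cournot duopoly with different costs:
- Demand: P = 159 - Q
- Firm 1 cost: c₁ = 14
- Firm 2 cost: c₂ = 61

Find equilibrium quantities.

q₁* = 64.0, q₂* = 17.0

Work:
Reaction: q₁ = (159 - 14 - q₂)/2
Reaction: q₂ = (159 - 61 - q₁)/2
Solve simultaneously:
q₁* = (159 - 2×14 + 61)/3 = 64.0
q₂* = (159 - 2×61 + 14)/3 = 17.0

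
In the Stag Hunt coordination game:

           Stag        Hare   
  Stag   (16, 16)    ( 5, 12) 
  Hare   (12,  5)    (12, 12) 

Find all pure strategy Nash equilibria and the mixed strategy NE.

Pure NE: (Stag, Stag) and (Hare, Hare); Mixed NE: p = 0.6364, q = 0.6364

Work:
Check pure NE:
(Stag, Stag): (16, 16) - no unilateral deviation beneficial
(Hare, Hare): (12, 12) - no unilateral deviation beneficial
Mixed NE: P1 plays Stag with p = 0.6364, P2 plays Stag with q = 0.6364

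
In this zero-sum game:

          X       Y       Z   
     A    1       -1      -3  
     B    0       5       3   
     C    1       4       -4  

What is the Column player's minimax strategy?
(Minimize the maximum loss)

Column should play X, value = 1

Work:
Column player minimizes Row's maximum payoff:
Column X: max payoff to Row = 1
Column Y: max payoff to Row = 5
Column Z: max payoff to Row = 3
Minimum is 1, achieved by column X.
Minimax strategy: X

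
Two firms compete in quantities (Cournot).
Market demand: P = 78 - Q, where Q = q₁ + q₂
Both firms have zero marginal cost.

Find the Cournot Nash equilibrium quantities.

q₁* = q₂* = 26.0; P* = 26.0

Work:
Profit: π_i = P·q_i = (a - q_i - q_j)·q_i
FOC: ∂π_i/∂q_i = a - 2q_i - q_j = 0
Reaction function: q_i = (78 - q_j)/2
Symmetry: q* = 78/3 = 26.0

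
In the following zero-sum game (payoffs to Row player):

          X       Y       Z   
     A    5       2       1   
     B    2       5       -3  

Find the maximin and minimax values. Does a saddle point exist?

Maximin = 1, Minimax = 1, Saddle: True

Work:
Row minimums: [1, -3] → maximin = 1
Column maximums: [5, 5, 1] → minimax = 1
Saddle point exists! Game value = 1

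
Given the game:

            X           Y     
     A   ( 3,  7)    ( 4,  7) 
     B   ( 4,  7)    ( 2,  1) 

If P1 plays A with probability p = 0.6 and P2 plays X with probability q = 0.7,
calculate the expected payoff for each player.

E[P1] = 3.34, E[P2] = 6.28

Work:
E[P1] = p·q·π₁(A,X) + p·(1-q)·π₁(A,Y) + (1-p)·q·π₁(B,X) + (1-p)·(1-q)·π₁(B,Y)
= 0.6·0.7·3 + 0.6·0.3·4 + 0.4·0.7·4 + 0.4·0.3·2
= 3.34

E[P2] = 6.28 (similar calculation)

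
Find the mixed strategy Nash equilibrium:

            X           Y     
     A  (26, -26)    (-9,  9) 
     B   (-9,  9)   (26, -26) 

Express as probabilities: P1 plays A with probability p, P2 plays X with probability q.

p = 0.5, q = 0.5

Work:
Find probabilities that make opponent indifferent:
P2 chooses q to make P1 indifferent between A and B
P1 chooses p to make P2 indifferent between X and Y
Mixed NE: P1 plays (A: 0.5, B: 0.5), P2 plays (X: 0.5, Y: 0.5)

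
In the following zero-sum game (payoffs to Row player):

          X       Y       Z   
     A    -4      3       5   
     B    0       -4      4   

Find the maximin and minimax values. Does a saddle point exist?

Maximin = -4, Minimax = 0, Saddle: False

Work:
Row minimums: [-4, -4] → maximin = -4
Column maximums: [0, 3, 5] → minimax = 0
No saddle point (maximin ≠ minimax). Mixed strategy needed.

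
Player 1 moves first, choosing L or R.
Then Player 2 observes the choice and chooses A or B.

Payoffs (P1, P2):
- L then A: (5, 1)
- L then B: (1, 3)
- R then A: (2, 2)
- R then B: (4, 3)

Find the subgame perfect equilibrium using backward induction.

P1 plays R, P2 plays B after L and B after R; Payoff (4, 3)

Work:
Backward induction:
After L: P2 chooses B → P1 gets 1
After R: P2 chooses B → P1 gets 4
P1 chooses R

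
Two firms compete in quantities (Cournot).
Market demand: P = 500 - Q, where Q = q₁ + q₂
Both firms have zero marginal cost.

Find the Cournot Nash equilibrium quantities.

q₁* = q₂* = 166.67; P* = 166.67

Work:
Profit: π_i = P·q_i = (a - q_i - q_j)·q_i
FOC: ∂π_i/∂q_i = a - 2q_i - q_j = 0
Reaction function: q_i = (500 - q_j)/2
Symmetry: q* = 500/3 = 166.67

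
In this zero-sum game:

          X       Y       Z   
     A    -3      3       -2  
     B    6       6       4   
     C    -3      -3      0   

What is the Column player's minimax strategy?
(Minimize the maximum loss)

Column should play Z, value = 4

Work:
Column player minimizes Row's maximum payoff:
Column X: max payoff to Row = 6
Column Y: max payoff to Row = 6
Column Z: max payoff to Row = 4
Minimum is 4, achieved by column Z.
Minimax strategy: Z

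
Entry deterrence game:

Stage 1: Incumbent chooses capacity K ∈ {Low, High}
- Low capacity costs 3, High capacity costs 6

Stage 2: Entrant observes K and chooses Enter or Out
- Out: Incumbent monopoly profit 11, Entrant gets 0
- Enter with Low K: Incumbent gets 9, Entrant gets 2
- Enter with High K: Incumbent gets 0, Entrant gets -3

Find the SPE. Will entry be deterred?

SPE: (Low, Enter|Low, Out|High); Entry not deterred. Incumbent net profit = 6, Entrant gets 2

Work:
After Low K: Entrant enters (2 > 0)
After High K: Entrant stays out (-3 < 0)
Incumbent: Low → 9−3=6, High → 11−6=5
Incumbent chooses Low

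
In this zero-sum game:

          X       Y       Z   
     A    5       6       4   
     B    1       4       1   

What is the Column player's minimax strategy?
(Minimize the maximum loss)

Column should play Z, value = 4

Work:
Column player minimizes Row's maximum payoff:
Column X: max payoff to Row = 5
Column Y: max payoff to Row = 6
Column Z: max payoff to Row = 4
Minimum is 4, achieved by column Z.
Minimax strategy: Z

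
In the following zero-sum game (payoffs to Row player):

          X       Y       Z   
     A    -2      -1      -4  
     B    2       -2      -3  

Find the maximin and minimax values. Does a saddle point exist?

Maximin = -3, Minimax = -3, Saddle: True

Work:
Row minimums: [-4, -3] → maximin = -3
Column maximums: [2, -1, -3] → minimax = -3
Saddle point exists! Game value = -3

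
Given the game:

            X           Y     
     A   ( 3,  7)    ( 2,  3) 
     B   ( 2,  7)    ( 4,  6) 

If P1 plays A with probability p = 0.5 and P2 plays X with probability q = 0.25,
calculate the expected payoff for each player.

E[P1] = 2.875, E[P2] = 5.125

Work:
E[P1] = p·q·π₁(A,X) + p·(1-q)·π₁(A,Y) + (1-p)·q·π₁(B,X) + (1-p)·(1-q)·π₁(B,Y)
= 0.5·0.25·3 + 0.5·0.75·2 + 0.5·0.25·2 + 0.5·0.75·4
= 2.875

E[P2] = 5.125 (similar calculation)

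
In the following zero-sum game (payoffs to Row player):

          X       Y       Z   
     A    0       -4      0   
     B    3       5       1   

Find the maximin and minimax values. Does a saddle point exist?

Maximin = 1, Minimax = 1, Saddle: True

Work:
Row minimums: [-4, 1] → maximin = 1
Column maximums: [3, 5, 1] → minimax = 1
Saddle point exists! Game value = 1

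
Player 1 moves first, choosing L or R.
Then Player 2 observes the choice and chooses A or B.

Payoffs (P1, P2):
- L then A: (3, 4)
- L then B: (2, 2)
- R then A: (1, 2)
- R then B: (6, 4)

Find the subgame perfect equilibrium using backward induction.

P1 plays R, P2 plays A after L and B after R; Payoff (6, 4)

Work:
Backward induction:
After L: P2 chooses A → P1 gets 3
After R: P2 chooses B → P1 gets 6
P1 chooses R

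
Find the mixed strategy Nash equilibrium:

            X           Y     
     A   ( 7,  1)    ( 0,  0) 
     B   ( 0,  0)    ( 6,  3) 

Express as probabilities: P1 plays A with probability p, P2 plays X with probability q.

p = 0.75, q = 0.4615

Work:
Find probabilities that make opponent indifferent:
P2 chooses q to make P1 indifferent between A and B
P1 chooses p to make P2 indifferent between X and Y
Mixed NE: P1 plays (A: 0.75, B: 0.25), P2 plays (X: 0.4615, Y: 0.5385)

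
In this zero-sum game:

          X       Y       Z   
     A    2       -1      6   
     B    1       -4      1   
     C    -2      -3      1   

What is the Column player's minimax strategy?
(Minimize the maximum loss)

Column should play Y, value = -1

Work:
Column player minimizes Row's maximum payoff:
Column X: max payoff to Row = 2
Column Y: max payoff to Row = -1
Column Z: max payoff to Row = 6
Minimum is -1, achieved by column Y.
Minimax strategy: Y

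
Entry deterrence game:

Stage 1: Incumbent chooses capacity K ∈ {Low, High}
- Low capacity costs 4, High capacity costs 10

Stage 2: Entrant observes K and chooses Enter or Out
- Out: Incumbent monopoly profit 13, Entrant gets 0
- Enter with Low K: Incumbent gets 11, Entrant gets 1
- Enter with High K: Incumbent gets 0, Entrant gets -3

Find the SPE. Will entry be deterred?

SPE: (Low, Enter|Low, Out|High); Entry not deterred. Incumbent net profit = 7, Entrant gets 1

Work:
After Low K: Entrant enters (1 > 0)
After High K: Entrant stays out (-3 < 0)
Incumbent: Low → 11−4=7, High → 13−10=3
Incumbent chooses Low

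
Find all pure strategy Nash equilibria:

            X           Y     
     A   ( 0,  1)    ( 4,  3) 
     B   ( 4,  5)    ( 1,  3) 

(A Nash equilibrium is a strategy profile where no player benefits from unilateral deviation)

Nash equilibrium: (A, Y), (B, X)

Work:
Best responses:
  P1 vs X: payoffs [0, 4] → best response B (payoff 4)
  P1 vs Y: payoffs [4, 1] → best response A (payoff 4)
  P2 vs A: payoffs [1, 3] → best response Y (payoff 3)
  P2 vs B: payoffs [5, 3] → best response X (payoff 5)
Mutual best responses: (A,Y), (B,X) → Nash equilibria.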